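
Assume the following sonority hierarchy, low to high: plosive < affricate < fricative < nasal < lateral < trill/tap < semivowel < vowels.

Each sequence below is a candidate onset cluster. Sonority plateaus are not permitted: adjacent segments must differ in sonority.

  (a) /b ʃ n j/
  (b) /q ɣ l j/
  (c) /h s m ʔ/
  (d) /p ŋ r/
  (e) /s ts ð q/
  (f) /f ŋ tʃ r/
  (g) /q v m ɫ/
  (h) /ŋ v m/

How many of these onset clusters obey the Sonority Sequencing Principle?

(a) 1-3-4-7 → obeys
(b) 1-3-5-7 → obeys
(c) 3-3-4-1 → violates
(d) 1-4-6 → obeys
(e) 3-2-3-1 → violates
(f) 3-4-2-6 → violates
(g) 1-3-4-5 → obeys
(h) 4-3-4 → violates

4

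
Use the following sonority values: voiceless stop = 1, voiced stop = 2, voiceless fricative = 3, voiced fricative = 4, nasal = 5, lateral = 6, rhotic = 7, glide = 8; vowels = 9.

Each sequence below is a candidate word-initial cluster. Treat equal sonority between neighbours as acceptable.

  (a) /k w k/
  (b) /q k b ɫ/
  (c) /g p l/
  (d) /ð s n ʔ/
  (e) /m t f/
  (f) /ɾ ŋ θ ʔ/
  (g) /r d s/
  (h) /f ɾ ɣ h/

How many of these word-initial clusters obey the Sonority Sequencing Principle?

(a) /k w k/: profile 1-8-1 — violates.
(b) /q k b ɫ/: profile 1-1-2-6 — obeys.
(c) /g p l/: profile 2-1-6 — violates.
(d) /ð s n ʔ/: profile 4-3-5-1 — violates.
(e) /m t f/: profile 5-1-3 — violates.
(f) /ɾ ŋ θ ʔ/: profile 7-5-3-1 — violates.
(g) /r d s/: profile 7-2-3 — violates.
(h) /f ɾ ɣ h/: profile 3-7-4-3 — violates.

1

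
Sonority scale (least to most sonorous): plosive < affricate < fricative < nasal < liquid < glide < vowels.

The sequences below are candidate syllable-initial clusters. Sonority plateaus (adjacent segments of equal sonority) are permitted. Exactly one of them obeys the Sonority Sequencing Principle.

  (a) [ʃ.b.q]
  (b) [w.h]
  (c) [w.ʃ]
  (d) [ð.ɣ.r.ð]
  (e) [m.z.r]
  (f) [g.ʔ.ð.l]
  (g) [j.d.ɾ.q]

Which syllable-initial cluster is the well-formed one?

f

(a) [ʃ.b.q]: profile 3-1-1 — violates.
(b) [w.h]: profile 6-3 — violates.
(c) [w.ʃ]: profile 6-3 — violates.
(d) [ð.ɣ.r.ð]: profile 3-3-5-3 — violates.
(e) [m.z.r]: profile 4-3-5 — violates.
(f) [g.ʔ.ð.l]: profile 1-1-3-5 — obeys.
(g) [j.d.ɾ.q]: profile 6-1-5-1 — violates.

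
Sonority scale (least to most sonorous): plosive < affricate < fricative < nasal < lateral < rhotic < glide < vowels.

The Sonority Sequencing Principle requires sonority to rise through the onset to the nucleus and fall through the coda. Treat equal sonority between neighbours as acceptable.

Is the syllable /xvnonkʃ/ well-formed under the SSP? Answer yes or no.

no

Onset: /x/ is a fricative (sonority 3), /v/ is a fricative (sonority 3), /n/ is a nasal (sonority 4); then the nucleus /o/ (sonority 8).
Onset profile 3-3-4-8 — rises to the nucleus.
Coda: /n/ is a nasal (sonority 4), /k/ is a plosive (sonority 1), /ʃ/ is a fricative (sonority 3).
Coda profile 8-4-1-3 — does not fall throughout.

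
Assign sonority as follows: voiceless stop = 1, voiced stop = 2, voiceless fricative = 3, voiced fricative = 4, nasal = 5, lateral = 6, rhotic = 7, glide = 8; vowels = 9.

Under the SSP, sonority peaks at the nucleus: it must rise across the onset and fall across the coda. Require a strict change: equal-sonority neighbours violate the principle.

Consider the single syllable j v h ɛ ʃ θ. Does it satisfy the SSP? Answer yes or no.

no

Onset: /j/ is a glide (sonority 8), /v/ is a voiced fricative (sonority 4), /h/ is a voiceless fricative (sonority 3); then the nucleus /ɛ/ (sonority 9).
Onset profile 8-4-3-9 — does not strictly rise throughout.
Coda: /ʃ/ is a voiceless fricative (sonority 3), /θ/ is a voiceless fricative (sonority 3).
Coda profile 9-3-3 — does not strictly fall throughout.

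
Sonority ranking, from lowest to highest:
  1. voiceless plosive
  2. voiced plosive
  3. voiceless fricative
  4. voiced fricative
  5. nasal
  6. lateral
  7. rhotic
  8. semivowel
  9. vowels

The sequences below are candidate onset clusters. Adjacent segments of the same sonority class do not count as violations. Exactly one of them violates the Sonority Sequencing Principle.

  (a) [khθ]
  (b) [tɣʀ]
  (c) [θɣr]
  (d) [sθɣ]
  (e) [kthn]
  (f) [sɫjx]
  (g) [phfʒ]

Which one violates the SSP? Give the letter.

f

(a) 1-3-3 → obeys
(b) 1-4-7 → obeys
(c) 3-4-7 → obeys
(d) 3-3-4 → obeys
(e) 1-1-3-5 → obeys
(f) 3-6-8-3 → violates
(g) 1-3-3-4 → obeys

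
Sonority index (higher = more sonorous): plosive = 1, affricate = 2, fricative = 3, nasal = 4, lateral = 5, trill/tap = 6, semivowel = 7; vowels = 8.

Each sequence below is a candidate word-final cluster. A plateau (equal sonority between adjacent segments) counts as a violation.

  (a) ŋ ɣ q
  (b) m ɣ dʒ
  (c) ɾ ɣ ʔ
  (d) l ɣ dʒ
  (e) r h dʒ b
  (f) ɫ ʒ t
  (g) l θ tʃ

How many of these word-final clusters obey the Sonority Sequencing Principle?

(a) 4-3-1 → obeys
(b) 4-3-2 → obeys
(c) 6-3-1 → obeys
(d) 5-3-2 → obeys
(e) 6-3-2-1 → obeys
(f) 5-3-1 → obeys
(g) 5-3-2 → obeys

7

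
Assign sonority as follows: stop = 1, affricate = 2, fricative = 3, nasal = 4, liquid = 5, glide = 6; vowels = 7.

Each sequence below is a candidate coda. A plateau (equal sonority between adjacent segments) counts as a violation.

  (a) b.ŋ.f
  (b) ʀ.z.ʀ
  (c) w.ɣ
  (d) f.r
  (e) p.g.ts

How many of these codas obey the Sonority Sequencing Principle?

(a) 1-4-3 → violates
(b) 5-3-5 → violates
(c) 6-3 → obeys
(d) 3-5 → violates
(e) 1-1-2 → violates

1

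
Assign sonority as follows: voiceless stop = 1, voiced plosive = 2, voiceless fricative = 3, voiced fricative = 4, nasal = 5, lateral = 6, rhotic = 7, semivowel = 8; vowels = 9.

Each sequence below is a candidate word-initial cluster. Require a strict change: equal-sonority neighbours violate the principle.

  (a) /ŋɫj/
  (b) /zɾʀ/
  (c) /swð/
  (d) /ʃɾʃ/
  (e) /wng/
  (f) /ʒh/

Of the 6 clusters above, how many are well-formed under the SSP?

1

(a) /ŋɫj/: profile 5-6-8 — obeys.
(b) /zɾʀ/: profile 4-7-7 — violates.
(c) /swð/: profile 3-8-4 — violates.
(d) /ʃɾʃ/: profile 3-7-3 — violates.
(e) /wng/: profile 8-5-2 — violates.
(f) /ʒh/: profile 4-3 — violates.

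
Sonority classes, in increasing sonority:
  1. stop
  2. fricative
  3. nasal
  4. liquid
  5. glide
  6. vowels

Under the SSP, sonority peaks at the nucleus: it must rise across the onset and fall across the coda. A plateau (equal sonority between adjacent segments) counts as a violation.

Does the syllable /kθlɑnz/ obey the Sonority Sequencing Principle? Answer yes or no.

Onset: /k/ is a stop (sonority 1), /θ/ is a fricative (sonority 2), /l/ is a liquid (sonority 4); then the nucleus /ɑ/ (sonority 6).
Onset profile 1-2-4-6 — rises to the nucleus.
Coda: /n/ is a nasal (sonority 3), /z/ is a fricative (sonority 2).
Coda profile 6-3-2 — falls from the nucleus.

yes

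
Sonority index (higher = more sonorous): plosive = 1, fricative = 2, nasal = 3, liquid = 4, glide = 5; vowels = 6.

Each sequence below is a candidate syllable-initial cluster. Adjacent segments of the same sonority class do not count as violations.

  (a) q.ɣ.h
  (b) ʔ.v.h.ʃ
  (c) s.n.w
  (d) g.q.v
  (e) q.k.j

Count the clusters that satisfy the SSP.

(a) q.ɣ.h: profile 1-2-2 — obeys.
(b) ʔ.v.h.ʃ: profile 1-2-2-2 — obeys.
(c) s.n.w: profile 2-3-5 — obeys.
(d) g.q.v: profile 1-1-2 — obeys.
(e) q.k.j: profile 1-1-5 — obeys.

5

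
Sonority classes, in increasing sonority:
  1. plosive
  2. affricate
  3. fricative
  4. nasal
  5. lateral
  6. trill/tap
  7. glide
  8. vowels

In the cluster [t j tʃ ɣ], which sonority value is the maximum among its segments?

/t/ is a plosive (sonority 1).
/j/ is a glide (sonority 7).
/tʃ/ is an affricate (sonority 2).
/ɣ/ is a fricative (sonority 3).
The maximum is 7.

7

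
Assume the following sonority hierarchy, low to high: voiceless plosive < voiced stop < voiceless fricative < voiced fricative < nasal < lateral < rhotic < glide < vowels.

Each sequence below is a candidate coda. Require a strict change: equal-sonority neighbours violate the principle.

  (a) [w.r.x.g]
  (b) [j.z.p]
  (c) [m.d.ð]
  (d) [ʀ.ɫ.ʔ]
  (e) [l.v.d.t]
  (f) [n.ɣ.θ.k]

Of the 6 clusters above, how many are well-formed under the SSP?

(a) [w.r.x.g]: profile 8-7-3-2 — obeys.
(b) [j.z.p]: profile 8-4-1 — obeys.
(c) [m.d.ð]: profile 5-2-4 — violates.
(d) [ʀ.ɫ.ʔ]: profile 7-6-1 — obeys.
(e) [l.v.d.t]: profile 6-4-2-1 — obeys.
(f) [n.ɣ.θ.k]: profile 5-4-3-1 — obeys.

5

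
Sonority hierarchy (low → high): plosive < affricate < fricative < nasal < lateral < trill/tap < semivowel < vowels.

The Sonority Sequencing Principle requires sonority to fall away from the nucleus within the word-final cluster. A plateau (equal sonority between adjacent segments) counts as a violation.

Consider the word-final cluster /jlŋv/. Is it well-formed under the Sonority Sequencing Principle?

yes

/j/ is a semivowel (sonority 7).
/l/ is a lateral (sonority 5).
/ŋ/ is a nasal (sonority 4).
/v/ is a fricative (sonority 3).
The profile 7-5-4-3 strictly falls, so the word-final cluster satisfies the SSP.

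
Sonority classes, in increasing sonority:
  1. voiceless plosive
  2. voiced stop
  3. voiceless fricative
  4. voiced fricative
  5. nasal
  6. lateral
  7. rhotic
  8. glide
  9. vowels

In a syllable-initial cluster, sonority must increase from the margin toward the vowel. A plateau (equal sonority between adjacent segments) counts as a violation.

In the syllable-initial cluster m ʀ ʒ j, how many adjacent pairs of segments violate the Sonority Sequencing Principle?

/m/ is a nasal (sonority 5).
/ʀ/ is a rhotic (sonority 7).
/ʒ/ is a voiced fricative (sonority 4).
/j/ is a glide (sonority 8).
/m/→/ʀ/: 5→7 (rises) — ok.
/ʀ/→/ʒ/: 7→4 (does not rise) — violation.
/ʒ/→/j/: 4→8 (rises) — ok.

1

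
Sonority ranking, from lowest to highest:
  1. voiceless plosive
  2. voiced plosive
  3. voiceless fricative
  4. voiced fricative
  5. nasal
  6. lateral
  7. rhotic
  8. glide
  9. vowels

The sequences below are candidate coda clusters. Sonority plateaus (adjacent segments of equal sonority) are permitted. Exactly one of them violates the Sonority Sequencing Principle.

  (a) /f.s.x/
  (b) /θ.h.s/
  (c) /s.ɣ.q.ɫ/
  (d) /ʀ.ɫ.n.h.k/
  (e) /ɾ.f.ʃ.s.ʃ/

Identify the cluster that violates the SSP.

c

(a) /f.s.x/: profile 3-3-3 — obeys.
(b) /θ.h.s/: profile 3-3-3 — obeys.
(c) /s.ɣ.q.ɫ/: profile 3-4-1-6 — violates.
(d) /ʀ.ɫ.n.h.k/: profile 7-6-5-3-1 — obeys.
(e) /ɾ.f.ʃ.s.ʃ/: profile 7-3-3-3-3 — obeys.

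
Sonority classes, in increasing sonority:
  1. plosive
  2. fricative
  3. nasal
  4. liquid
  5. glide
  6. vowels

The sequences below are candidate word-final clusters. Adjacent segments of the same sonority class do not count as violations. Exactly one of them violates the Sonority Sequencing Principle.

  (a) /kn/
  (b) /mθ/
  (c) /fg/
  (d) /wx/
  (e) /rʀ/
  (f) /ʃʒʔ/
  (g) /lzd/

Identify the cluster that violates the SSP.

(a) sonority 1-3: ill-formed.
(b) sonority 3-2: well-formed.
(c) sonority 2-1: well-formed.
(d) sonority 5-2: well-formed.
(e) sonority 4-4: well-formed.
(f) sonority 2-2-1: well-formed.
(g) sonority 4-2-1: well-formed.

a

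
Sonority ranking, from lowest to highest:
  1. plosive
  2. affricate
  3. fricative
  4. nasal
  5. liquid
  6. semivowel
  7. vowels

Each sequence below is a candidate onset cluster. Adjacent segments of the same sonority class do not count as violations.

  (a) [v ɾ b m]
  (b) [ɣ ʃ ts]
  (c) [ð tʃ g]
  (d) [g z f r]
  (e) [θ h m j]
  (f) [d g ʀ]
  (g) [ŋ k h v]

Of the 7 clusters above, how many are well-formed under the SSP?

(a) 3-5-1-4 → violates
(b) 3-3-2 → violates
(c) 3-2-1 → violates
(d) 1-3-3-5 → obeys
(e) 3-3-4-6 → obeys
(f) 1-1-5 → obeys
(g) 4-1-3-3 → violates

3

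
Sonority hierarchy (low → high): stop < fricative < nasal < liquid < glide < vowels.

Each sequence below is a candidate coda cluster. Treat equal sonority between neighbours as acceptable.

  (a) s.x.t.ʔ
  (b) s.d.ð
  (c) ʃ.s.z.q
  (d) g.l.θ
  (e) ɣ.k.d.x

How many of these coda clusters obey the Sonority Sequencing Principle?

2

(a) s.x.t.ʔ: profile 2-2-1-1 — obeys.
(b) s.d.ð: profile 2-1-2 — violates.
(c) ʃ.s.z.q: profile 2-2-2-1 — obeys.
(d) g.l.θ: profile 1-4-2 — violates.
(e) ɣ.k.d.x: profile 2-1-1-2 — violates.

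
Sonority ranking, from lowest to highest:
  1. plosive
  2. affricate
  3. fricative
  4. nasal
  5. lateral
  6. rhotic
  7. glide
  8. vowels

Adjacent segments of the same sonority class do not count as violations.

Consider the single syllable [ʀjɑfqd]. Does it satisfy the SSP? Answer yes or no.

Onset: /ʀ/ is a rhotic (sonority 6), /j/ is a glide (sonority 7); then the nucleus /ɑ/ (sonority 8).
Onset profile 6-7-8 — rises to the nucleus.
Coda: /f/ is a fricative (sonority 3), /q/ is a plosive (sonority 1), /d/ is a plosive (sonority 1).
Coda profile 8-3-1-1 — falls from the nucleus.

yes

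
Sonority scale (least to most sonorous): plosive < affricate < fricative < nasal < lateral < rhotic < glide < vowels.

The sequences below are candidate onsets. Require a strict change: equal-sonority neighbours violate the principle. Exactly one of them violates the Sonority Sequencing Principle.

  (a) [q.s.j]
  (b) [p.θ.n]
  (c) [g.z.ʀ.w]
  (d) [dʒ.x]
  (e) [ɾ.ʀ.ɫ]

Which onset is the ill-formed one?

e

(a) sonority 1-3-7: well-formed.
(b) sonority 1-3-4: well-formed.
(c) sonority 1-3-6-7: well-formed.
(d) sonority 2-3: well-formed.
(e) sonority 6-6-5: ill-formed.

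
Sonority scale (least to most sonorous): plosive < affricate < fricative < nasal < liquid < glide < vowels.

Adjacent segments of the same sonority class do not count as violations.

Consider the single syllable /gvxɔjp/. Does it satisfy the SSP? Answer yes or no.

yes

Onset: /g/ is a plosive (sonority 1), /v/ is a fricative (sonority 3), /x/ is a fricative (sonority 3); then the nucleus /ɔ/ (sonority 7).
Onset profile 1-3-3-7 — rises to the nucleus.
Coda: /j/ is a glide (sonority 6), /p/ is a plosive (sonority 1).
Coda profile 7-6-1 — falls from the nucleus.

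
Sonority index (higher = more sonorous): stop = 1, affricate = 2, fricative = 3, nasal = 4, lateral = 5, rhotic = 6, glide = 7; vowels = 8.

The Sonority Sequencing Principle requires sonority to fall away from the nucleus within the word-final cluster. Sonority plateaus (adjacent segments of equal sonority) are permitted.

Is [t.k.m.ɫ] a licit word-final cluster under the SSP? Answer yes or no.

/t/: stop = 1.
/k/: stop = 1.
/m/: nasal = 4.
/ɫ/: lateral = 5.
The profile is 1-1-4-5. Between /k/ (1) and /m/ (4) sonority does not fall, so the cluster violates the SSP.

no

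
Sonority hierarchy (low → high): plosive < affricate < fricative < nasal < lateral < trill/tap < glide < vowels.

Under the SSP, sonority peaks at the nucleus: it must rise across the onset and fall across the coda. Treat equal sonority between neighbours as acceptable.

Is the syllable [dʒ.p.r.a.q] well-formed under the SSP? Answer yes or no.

no

Onset: /dʒ/ is an affricate (sonority 2), /p/ is a plosive (sonority 1), /r/ is a trill/tap (sonority 6); then the nucleus /a/ (sonority 8).
Onset profile 2-1-6-8 — does not rise throughout.
Coda: /q/ is a plosive (sonority 1).
Coda profile 8-1 — falls from the nucleus.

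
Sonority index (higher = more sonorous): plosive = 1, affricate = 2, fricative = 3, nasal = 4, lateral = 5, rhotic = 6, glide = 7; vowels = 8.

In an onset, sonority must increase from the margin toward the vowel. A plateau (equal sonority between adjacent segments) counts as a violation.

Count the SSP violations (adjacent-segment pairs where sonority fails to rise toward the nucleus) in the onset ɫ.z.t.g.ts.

/ɫ/ is a lateral (sonority 5).
/z/ is a fricative (sonority 3).
/t/ is a plosive (sonority 1).
/g/ is a plosive (sonority 1).
/ts/ is an affricate (sonority 2).
/ɫ/→/z/: 5→3 (does not rise) — violation.
/z/→/t/: 3→1 (does not rise) — violation.
/t/→/g/: 1→1 (plateau) — violation.
/g/→/ts/: 1→2 (rises) — ok.

3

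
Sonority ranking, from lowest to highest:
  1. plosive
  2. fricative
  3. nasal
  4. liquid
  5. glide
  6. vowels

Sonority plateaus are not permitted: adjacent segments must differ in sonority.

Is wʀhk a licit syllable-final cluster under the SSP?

yes

/w/: glide = 5.
/ʀ/: liquid = 4.
/h/: fricative = 2.
/k/: plosive = 1.
The profile 5-4-2-1 strictly falls, so the syllable-final cluster satisfies the SSP.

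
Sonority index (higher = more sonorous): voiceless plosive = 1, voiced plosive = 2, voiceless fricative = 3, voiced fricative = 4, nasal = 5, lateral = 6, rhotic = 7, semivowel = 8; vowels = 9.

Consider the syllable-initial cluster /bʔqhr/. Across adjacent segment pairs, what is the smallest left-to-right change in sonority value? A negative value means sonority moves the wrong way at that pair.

/b/ — voiced plosive, sonority 2.
/ʔ/ — voiceless plosive, sonority 1.
/q/ — voiceless plosive, sonority 1.
/h/ — voiceless fricative, sonority 3.
/r/ — rhotic, sonority 7.
/b/→/ʔ/: change -1.
/ʔ/→/q/: change +0.
/q/→/h/: change +2.
/h/→/r/: change +4.
Minimum = -1.

-1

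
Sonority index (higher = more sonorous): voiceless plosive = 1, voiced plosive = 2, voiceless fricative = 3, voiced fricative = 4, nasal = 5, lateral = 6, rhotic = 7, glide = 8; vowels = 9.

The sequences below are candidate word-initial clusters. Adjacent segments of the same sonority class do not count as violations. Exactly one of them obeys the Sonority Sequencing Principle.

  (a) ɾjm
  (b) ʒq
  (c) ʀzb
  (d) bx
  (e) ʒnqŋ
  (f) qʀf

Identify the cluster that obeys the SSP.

(a) ɾjm: profile 7-8-5 — violates.
(b) ʒq: profile 4-1 — violates.
(c) ʀzb: profile 7-4-2 — violates.
(d) bx: profile 2-3 — obeys.
(e) ʒnqŋ: profile 4-5-1-5 — violates.
(f) qʀf: profile 1-7-3 — violates.

d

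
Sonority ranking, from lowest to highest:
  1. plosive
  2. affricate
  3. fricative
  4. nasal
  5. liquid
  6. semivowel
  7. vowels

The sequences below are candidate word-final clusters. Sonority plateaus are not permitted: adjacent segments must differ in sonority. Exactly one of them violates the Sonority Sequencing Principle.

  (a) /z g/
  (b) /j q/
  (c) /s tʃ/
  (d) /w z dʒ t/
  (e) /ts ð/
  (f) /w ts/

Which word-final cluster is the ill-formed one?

e

(a) /z g/: profile 3-1 — obeys.
(b) /j q/: profile 6-1 — obeys.
(c) /s tʃ/: profile 3-2 — obeys.
(d) /w z dʒ t/: profile 6-3-2-1 — obeys.
(e) /ts ð/: profile 2-3 — violates.
(f) /w ts/: profile 6-2 — obeys.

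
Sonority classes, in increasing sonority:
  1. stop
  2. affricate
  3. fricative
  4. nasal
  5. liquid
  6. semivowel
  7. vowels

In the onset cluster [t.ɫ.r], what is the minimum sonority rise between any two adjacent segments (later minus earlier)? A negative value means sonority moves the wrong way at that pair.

/t/: stop = 1.
/ɫ/: liquid = 5.
/r/: liquid = 5.
/t/→/ɫ/: change +4.
/ɫ/→/r/: change +0.
Minimum = 0.

0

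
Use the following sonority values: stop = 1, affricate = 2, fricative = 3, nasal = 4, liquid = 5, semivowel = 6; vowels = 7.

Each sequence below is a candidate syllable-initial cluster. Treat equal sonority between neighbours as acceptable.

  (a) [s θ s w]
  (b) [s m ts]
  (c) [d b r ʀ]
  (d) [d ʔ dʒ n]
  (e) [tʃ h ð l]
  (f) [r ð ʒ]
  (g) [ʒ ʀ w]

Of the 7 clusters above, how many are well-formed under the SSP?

(a) sonority 3-3-3-6: well-formed.
(b) sonority 3-4-2: ill-formed.
(c) sonority 1-1-5-5: well-formed.
(d) sonority 1-1-2-4: well-formed.
(e) sonority 2-3-3-5: well-formed.
(f) sonority 5-3-3: ill-formed.
(g) sonority 3-5-6: well-formed.

5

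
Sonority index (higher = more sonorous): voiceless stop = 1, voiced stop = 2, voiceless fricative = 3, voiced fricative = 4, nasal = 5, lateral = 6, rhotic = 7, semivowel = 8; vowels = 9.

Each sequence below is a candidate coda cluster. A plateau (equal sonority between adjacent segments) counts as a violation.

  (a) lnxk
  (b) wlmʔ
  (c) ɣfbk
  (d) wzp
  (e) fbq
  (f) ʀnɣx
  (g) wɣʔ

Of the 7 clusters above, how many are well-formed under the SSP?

(a) sonority 6-5-3-1: well-formed.
(b) sonority 8-6-5-1: well-formed.
(c) sonority 4-3-2-1: well-formed.
(d) sonority 8-4-1: well-formed.
(e) sonority 3-2-1: well-formed.
(f) sonority 7-5-4-3: well-formed.
(g) sonority 8-4-1: well-formed.

7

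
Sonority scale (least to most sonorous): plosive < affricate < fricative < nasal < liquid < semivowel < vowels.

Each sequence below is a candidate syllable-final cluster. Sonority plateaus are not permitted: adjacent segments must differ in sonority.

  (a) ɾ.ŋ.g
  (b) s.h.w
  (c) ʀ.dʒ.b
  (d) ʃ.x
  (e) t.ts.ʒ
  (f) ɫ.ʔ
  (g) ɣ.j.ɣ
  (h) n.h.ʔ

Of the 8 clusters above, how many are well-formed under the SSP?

(a) 5-4-1 → obeys
(b) 3-3-6 → violates
(c) 5-2-1 → obeys
(d) 3-3 → violates
(e) 1-2-3 → violates
(f) 5-1 → obeys
(g) 3-6-3 → violates
(h) 4-3-1 → obeys

4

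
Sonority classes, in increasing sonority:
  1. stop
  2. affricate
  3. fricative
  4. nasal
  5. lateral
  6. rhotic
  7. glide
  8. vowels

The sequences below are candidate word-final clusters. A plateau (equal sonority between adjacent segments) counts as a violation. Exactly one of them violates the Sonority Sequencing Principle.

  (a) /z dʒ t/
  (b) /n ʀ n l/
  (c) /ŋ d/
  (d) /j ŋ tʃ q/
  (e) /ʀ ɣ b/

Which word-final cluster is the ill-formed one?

b

(a) /z dʒ t/: profile 3-2-1 — obeys.
(b) /n ʀ n l/: profile 4-6-4-5 — violates.
(c) /ŋ d/: profile 4-1 — obeys.
(d) /j ŋ tʃ q/: profile 7-4-2-1 — obeys.
(e) /ʀ ɣ b/: profile 6-3-1 — obeys.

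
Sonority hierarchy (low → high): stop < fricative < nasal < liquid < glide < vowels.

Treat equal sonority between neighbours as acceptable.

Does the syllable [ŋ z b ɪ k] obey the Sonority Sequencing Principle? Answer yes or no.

Onset: /ŋ/ is a nasal (sonority 3), /z/ is a fricative (sonority 2), /b/ is a stop (sonority 1); then the nucleus /ɪ/ (sonority 6).
Onset profile 3-2-1-6 — does not rise throughout.
Coda: /k/ is a stop (sonority 1).
Coda profile 6-1 — falls from the nucleus.

no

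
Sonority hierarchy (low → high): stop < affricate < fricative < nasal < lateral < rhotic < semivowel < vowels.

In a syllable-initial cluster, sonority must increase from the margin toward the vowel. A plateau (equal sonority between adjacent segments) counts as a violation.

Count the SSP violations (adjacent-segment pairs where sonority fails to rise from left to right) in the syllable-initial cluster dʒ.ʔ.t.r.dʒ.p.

/dʒ/ — affricate, sonority 2.
/ʔ/ — stop, sonority 1.
/t/ — stop, sonority 1.
/r/ — rhotic, sonority 6.
/dʒ/ — affricate, sonority 2.
/p/ — stop, sonority 1.
/dʒ/→/ʔ/: 2→1 (does not rise) — violation.
/ʔ/→/t/: 1→1 (plateau) — violation.
/t/→/r/: 1→6 (rises) — ok.
/r/→/dʒ/: 6→2 (does not rise) — violation.
/dʒ/→/p/: 2→1 (does not rise) — violation.

4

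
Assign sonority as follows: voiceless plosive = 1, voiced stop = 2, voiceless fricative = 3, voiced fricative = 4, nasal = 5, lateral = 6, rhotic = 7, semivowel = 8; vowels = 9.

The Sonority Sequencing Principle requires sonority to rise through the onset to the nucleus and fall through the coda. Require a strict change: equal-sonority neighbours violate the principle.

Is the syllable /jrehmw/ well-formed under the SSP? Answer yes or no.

no

Onset: /j/ is a semivowel (sonority 8), /r/ is a rhotic (sonority 7); then the nucleus /e/ (sonority 9).
Onset profile 8-7-9 — does not strictly rise throughout.
Coda: /h/ is a voiceless fricative (sonority 3), /m/ is a nasal (sonority 5), /w/ is a semivowel (sonority 8).
Coda profile 9-3-5-8 — does not strictly fall throughout.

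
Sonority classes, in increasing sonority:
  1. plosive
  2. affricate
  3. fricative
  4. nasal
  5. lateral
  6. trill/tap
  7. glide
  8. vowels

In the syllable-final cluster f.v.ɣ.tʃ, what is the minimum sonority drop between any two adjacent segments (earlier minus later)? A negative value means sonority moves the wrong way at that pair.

0

/f/ — fricative, sonority 3.
/v/ — fricative, sonority 3.
/ɣ/ — fricative, sonority 3.
/tʃ/ — affricate, sonority 2.
/f/→/v/: change +0.
/v/→/ɣ/: change +0.
/ɣ/→/tʃ/: change +1.
Minimum = 0.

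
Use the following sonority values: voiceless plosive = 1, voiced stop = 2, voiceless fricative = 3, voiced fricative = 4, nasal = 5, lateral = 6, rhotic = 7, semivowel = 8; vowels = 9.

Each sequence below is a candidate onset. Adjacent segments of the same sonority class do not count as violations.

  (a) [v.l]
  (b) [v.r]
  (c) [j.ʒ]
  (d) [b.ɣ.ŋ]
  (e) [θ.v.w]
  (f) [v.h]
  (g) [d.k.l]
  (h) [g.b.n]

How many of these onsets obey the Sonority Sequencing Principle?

(a) [v.l]: profile 4-6 — obeys.
(b) [v.r]: profile 4-7 — obeys.
(c) [j.ʒ]: profile 8-4 — violates.
(d) [b.ɣ.ŋ]: profile 2-4-5 — obeys.
(e) [θ.v.w]: profile 3-4-8 — obeys.
(f) [v.h]: profile 4-3 — violates.
(g) [d.k.l]: profile 2-1-6 — violates.
(h) [g.b.n]: profile 2-2-5 — obeys.

5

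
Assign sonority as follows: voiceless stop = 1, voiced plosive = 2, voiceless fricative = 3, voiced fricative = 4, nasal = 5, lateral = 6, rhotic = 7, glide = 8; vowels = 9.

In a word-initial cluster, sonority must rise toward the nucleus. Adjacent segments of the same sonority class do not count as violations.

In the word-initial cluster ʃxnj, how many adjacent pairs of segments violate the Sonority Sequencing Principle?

0

/ʃ/ — voiceless fricative, sonority 3.
/x/ — voiceless fricative, sonority 3.
/n/ — nasal, sonority 5.
/j/ — glide, sonority 8.
/ʃ/→/x/: 3→3 (plateau, allowed) — ok.
/x/→/n/: 3→5 (rises) — ok.
/n/→/j/: 5→8 (rises) — ok.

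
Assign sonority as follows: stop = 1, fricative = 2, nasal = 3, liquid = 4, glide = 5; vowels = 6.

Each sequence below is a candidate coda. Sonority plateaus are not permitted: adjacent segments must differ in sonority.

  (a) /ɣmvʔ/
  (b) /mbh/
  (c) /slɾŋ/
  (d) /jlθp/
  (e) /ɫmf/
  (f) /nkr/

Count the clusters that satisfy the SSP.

(a) 2-3-2-1 → violates
(b) 3-1-2 → violates
(c) 2-4-4-3 → violates
(d) 5-4-2-1 → obeys
(e) 4-3-2 → obeys
(f) 3-1-4 → violates

2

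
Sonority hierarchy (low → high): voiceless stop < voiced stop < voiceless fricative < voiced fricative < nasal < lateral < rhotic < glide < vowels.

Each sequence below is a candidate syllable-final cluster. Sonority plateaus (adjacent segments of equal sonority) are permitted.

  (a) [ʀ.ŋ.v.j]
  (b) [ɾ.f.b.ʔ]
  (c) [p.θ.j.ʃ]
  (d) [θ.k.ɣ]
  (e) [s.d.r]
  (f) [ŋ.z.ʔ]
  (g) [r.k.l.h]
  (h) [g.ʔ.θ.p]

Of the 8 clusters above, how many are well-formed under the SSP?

(a) 7-5-4-8 → violates
(b) 7-3-2-1 → obeys
(c) 1-3-8-3 → violates
(d) 3-1-4 → violates
(e) 3-2-7 → violates
(f) 5-4-1 → obeys
(g) 7-1-6-3 → violates
(h) 2-1-3-1 → violates

2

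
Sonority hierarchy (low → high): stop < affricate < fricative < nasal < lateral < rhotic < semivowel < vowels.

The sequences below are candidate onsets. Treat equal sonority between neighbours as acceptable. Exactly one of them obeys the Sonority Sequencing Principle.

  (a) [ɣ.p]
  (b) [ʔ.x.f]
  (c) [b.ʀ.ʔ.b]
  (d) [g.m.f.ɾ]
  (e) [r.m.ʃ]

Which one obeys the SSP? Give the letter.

b

(a) sonority 3-1: ill-formed.
(b) sonority 1-3-3: well-formed.
(c) sonority 1-6-1-1: ill-formed.
(d) sonority 1-4-3-6: ill-formed.
(e) sonority 6-4-3: ill-formed.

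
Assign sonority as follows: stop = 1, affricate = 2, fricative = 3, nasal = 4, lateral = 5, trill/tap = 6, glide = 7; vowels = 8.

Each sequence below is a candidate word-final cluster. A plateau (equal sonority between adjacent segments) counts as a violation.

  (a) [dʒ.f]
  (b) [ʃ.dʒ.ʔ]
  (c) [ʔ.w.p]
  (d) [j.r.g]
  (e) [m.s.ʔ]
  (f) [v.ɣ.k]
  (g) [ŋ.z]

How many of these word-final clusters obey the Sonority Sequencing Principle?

(a) [dʒ.f]: profile 2-3 — violates.
(b) [ʃ.dʒ.ʔ]: profile 3-2-1 — obeys.
(c) [ʔ.w.p]: profile 1-7-1 — violates.
(d) [j.r.g]: profile 7-6-1 — obeys.
(e) [m.s.ʔ]: profile 4-3-1 — obeys.
(f) [v.ɣ.k]: profile 3-3-1 — violates.
(g) [ŋ.z]: profile 4-3 — obeys.

4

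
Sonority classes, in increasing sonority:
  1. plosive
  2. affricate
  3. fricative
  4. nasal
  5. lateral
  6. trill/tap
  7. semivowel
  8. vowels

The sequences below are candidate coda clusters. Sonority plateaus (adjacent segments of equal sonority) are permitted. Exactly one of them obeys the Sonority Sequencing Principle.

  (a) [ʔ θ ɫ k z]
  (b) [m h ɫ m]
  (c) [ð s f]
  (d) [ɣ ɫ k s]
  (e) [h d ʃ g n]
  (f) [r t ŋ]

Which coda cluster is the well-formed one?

c

(a) [ʔ θ ɫ k z]: profile 1-3-5-1-3 — violates.
(b) [m h ɫ m]: profile 4-3-5-4 — violates.
(c) [ð s f]: profile 3-3-3 — obeys.
(d) [ɣ ɫ k s]: profile 3-5-1-3 — violates.
(e) [h d ʃ g n]: profile 3-1-3-1-4 — violates.
(f) [r t ŋ]: profile 6-1-4 — violates.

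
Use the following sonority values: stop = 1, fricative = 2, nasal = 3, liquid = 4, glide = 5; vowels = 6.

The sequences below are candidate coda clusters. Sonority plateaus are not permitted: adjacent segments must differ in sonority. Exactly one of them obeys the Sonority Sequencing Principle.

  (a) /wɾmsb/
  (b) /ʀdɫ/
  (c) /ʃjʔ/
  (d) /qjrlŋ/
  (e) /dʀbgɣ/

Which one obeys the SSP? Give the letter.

a

(a) /wɾmsb/: profile 5-4-3-2-1 — obeys.
(b) /ʀdɫ/: profile 4-1-4 — violates.
(c) /ʃjʔ/: profile 2-5-1 — violates.
(d) /qjrlŋ/: profile 1-5-4-4-3 — violates.
(e) /dʀbgɣ/: profile 1-4-1-1-2 — violates.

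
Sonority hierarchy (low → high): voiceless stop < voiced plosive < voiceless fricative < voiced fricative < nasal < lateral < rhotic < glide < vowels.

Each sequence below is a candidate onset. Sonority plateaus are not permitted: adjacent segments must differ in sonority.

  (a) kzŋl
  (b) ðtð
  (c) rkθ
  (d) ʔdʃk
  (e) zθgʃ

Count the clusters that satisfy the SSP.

1

(a) sonority 1-4-5-6: well-formed.
(b) sonority 4-1-4: ill-formed.
(c) sonority 7-1-3: ill-formed.
(d) sonority 1-2-3-1: ill-formed.
(e) sonority 4-3-2-3: ill-formed.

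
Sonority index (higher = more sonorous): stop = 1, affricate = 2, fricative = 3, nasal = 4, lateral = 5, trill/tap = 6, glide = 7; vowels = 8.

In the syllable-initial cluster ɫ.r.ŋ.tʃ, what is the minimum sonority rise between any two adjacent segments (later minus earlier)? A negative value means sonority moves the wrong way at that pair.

/ɫ/ — lateral, sonority 5.
/r/ — trill/tap, sonority 6.
/ŋ/ — nasal, sonority 4.
/tʃ/ — affricate, sonority 2.
/ɫ/→/r/: change +1.
/r/→/ŋ/: change -2.
/ŋ/→/tʃ/: change -2.
Minimum = -2.

-2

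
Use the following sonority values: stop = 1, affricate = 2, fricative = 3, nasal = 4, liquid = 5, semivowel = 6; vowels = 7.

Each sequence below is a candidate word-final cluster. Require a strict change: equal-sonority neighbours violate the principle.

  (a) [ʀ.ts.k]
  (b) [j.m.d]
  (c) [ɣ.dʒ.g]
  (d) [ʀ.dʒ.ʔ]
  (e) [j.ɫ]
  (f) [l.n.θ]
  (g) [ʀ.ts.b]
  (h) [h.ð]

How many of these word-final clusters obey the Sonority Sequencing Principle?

(a) 5-2-1 → obeys
(b) 6-4-1 → obeys
(c) 3-2-1 → obeys
(d) 5-2-1 → obeys
(e) 6-5 → obeys
(f) 5-4-3 → obeys
(g) 5-2-1 → obeys
(h) 3-3 → violates

7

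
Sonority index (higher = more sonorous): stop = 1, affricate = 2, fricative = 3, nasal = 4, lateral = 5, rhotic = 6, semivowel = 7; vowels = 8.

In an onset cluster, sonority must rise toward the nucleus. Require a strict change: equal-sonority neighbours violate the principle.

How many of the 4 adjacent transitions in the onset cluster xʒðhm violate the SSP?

/x/: fricative = 3.
/ʒ/: fricative = 3.
/ð/: fricative = 3.
/h/: fricative = 3.
/m/: nasal = 4.
/x/→/ʒ/: 3→3 (plateau) — violation.
/ʒ/→/ð/: 3→3 (plateau) — violation.
/ð/→/h/: 3→3 (plateau) — violation.
/h/→/m/: 3→4 (rises) — ok.

3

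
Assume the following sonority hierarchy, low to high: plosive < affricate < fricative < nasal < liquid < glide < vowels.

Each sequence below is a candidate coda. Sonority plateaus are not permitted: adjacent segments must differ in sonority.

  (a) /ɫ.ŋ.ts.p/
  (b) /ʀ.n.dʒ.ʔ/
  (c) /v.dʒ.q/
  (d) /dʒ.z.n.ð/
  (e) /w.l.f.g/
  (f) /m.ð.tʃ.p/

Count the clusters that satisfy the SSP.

5

(a) /ɫ.ŋ.ts.p/: profile 5-4-2-1 — obeys.
(b) /ʀ.n.dʒ.ʔ/: profile 5-4-2-1 — obeys.
(c) /v.dʒ.q/: profile 3-2-1 — obeys.
(d) /dʒ.z.n.ð/: profile 2-3-4-3 — violates.
(e) /w.l.f.g/: profile 6-5-3-1 — obeys.
(f) /m.ð.tʃ.p/: profile 4-3-2-1 — obeys.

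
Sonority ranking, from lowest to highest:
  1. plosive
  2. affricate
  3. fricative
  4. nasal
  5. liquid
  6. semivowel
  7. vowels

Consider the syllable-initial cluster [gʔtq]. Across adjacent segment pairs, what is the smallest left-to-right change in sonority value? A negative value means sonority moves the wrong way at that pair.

/g/ — plosive, sonority 1.
/ʔ/ — plosive, sonority 1.
/t/ — plosive, sonority 1.
/q/ — plosive, sonority 1.
/g/→/ʔ/: change +0.
/ʔ/→/t/: change +0.
/t/→/q/: change +0.
Minimum = 0.

0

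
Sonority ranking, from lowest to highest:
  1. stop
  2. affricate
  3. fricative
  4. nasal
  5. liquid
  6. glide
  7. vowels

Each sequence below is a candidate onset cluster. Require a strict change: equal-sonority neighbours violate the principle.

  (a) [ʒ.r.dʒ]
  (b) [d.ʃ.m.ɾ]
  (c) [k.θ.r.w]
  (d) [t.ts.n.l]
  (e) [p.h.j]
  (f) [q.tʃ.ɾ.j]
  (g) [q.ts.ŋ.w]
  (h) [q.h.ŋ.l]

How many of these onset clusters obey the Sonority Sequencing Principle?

(a) 3-5-2 → violates
(b) 1-3-4-5 → obeys
(c) 1-3-5-6 → obeys
(d) 1-2-4-5 → obeys
(e) 1-3-6 → obeys
(f) 1-2-5-6 → obeys
(g) 1-2-4-6 → obeys
(h) 1-3-4-5 → obeys

7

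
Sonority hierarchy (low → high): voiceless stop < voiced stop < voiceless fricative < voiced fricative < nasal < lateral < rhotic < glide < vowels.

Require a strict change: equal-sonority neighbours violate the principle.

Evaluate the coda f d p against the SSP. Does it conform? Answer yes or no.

yes

/f/ is a voiceless fricative (sonority 3).
/d/ is a voiced stop (sonority 2).
/p/ is a voiceless stop (sonority 1).
The profile 3-2-1 strictly falls, so the coda satisfies the SSP.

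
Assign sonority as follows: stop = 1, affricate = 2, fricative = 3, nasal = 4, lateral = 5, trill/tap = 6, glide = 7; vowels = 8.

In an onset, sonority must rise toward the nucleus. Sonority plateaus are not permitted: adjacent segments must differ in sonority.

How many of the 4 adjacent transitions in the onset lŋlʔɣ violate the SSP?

/l/ is a lateral (sonority 5).
/ŋ/ is a nasal (sonority 4).
/l/ is a lateral (sonority 5).
/ʔ/ is a stop (sonority 1).
/ɣ/ is a fricative (sonority 3).
/l/→/ŋ/: 5→4 (does not rise) — violation.
/ŋ/→/l/: 4→5 (rises) — ok.
/l/→/ʔ/: 5→1 (does not rise) — violation.
/ʔ/→/ɣ/: 1→3 (rises) — ok.

2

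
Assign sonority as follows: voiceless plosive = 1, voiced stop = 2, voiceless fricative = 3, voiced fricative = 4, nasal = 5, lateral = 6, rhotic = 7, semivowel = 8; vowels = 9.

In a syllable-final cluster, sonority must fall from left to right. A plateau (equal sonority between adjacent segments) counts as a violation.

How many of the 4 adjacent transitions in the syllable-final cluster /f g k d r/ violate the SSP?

2

/f/ — voiceless fricative, sonority 3.
/g/ — voiced stop, sonority 2.
/k/ — voiceless plosive, sonority 1.
/d/ — voiced stop, sonority 2.
/r/ — rhotic, sonority 7.
/f/→/g/: 3→2 (falls) — ok.
/g/→/k/: 2→1 (falls) — ok.
/k/→/d/: 1→2 (does not fall) — violation.
/d/→/r/: 2→7 (does not fall) — violation.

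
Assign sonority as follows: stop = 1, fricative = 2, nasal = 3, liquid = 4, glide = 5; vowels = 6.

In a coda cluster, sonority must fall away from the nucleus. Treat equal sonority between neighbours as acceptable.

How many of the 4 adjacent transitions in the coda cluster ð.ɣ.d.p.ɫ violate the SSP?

1

/ð/ is a fricative (sonority 2).
/ɣ/ is a fricative (sonority 2).
/d/ is a stop (sonority 1).
/p/ is a stop (sonority 1).
/ɫ/ is a liquid (sonority 4).
/ð/→/ɣ/: 2→2 (plateau, allowed) — ok.
/ɣ/→/d/: 2→1 (falls) — ok.
/d/→/p/: 1→1 (plateau, allowed) — ok.
/p/→/ɫ/: 1→4 (does not fall) — violation.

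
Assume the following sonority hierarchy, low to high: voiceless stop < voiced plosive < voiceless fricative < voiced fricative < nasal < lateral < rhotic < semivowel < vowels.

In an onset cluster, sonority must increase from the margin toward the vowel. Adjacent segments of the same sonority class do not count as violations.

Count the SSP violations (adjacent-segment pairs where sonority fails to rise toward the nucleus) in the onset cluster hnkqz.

1

/h/ — voiceless fricative, sonority 3.
/n/ — nasal, sonority 5.
/k/ — voiceless stop, sonority 1.
/q/ — voiceless stop, sonority 1.
/z/ — voiced fricative, sonority 4.
/h/→/n/: 3→5 (rises) — ok.
/n/→/k/: 5→1 (does not rise) — violation.
/k/→/q/: 1→1 (plateau, allowed) — ok.
/q/→/z/: 1→4 (rises) — ok.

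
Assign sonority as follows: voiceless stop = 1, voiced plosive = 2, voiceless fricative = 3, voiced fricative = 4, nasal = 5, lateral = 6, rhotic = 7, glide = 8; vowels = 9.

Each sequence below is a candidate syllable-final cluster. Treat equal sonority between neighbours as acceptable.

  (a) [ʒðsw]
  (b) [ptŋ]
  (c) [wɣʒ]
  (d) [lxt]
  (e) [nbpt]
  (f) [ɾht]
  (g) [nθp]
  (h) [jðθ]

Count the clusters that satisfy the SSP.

(a) 4-4-3-8 → violates
(b) 1-1-5 → violates
(c) 8-4-4 → obeys
(d) 6-3-1 → obeys
(e) 5-2-1-1 → obeys
(f) 7-3-1 → obeys
(g) 5-3-1 → obeys
(h) 8-4-3 → obeys

6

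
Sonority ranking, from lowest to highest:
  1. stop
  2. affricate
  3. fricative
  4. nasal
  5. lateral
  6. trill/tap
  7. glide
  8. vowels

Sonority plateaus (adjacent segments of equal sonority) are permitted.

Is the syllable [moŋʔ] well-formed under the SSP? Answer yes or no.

yes

Onset: /m/ is a nasal (sonority 4); then the nucleus /o/ (sonority 8).
Onset profile 4-8 — rises to the nucleus.
Coda: /ŋ/ is a nasal (sonority 4), /ʔ/ is a stop (sonority 1).
Coda profile 8-4-1 — falls from the nucleus.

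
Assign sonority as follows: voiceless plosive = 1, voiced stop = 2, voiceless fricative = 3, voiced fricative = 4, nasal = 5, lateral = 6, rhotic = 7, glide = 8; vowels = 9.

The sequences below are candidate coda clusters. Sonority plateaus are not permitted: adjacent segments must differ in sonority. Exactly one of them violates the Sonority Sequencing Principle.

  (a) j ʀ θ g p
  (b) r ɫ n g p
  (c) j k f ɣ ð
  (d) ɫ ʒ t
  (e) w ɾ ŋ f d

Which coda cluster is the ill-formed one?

c

(a) 8-7-3-2-1 → obeys
(b) 7-6-5-2-1 → obeys
(c) 8-1-3-4-4 → violates
(d) 6-4-1 → obeys
(e) 8-7-5-3-2 → obeys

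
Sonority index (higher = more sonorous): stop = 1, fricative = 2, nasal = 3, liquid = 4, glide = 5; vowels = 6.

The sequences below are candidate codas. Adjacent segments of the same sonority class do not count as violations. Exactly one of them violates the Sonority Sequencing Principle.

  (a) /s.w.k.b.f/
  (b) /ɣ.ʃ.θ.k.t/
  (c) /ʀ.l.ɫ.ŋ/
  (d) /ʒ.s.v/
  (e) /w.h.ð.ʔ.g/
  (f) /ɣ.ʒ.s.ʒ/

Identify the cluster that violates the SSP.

(a) 2-5-1-1-2 → violates
(b) 2-2-2-1-1 → obeys
(c) 4-4-4-3 → obeys
(d) 2-2-2 → obeys
(e) 5-2-2-1-1 → obeys
(f) 2-2-2-2 → obeys

a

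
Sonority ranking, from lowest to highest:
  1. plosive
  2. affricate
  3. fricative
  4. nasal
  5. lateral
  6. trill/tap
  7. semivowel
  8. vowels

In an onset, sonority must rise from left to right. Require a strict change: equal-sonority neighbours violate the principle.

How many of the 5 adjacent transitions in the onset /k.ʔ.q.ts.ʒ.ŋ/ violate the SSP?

2

/k/ — plosive, sonority 1.
/ʔ/ — plosive, sonority 1.
/q/ — plosive, sonority 1.
/ts/ — affricate, sonority 2.
/ʒ/ — fricative, sonority 3.
/ŋ/ — nasal, sonority 4.
/k/→/ʔ/: 1→1 (plateau) — violation.
/ʔ/→/q/: 1→1 (plateau) — violation.
/q/→/ts/: 1→2 (rises) — ok.
/ts/→/ʒ/: 2→3 (rises) — ok.
/ʒ/→/ŋ/: 3→4 (rises) — ok.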